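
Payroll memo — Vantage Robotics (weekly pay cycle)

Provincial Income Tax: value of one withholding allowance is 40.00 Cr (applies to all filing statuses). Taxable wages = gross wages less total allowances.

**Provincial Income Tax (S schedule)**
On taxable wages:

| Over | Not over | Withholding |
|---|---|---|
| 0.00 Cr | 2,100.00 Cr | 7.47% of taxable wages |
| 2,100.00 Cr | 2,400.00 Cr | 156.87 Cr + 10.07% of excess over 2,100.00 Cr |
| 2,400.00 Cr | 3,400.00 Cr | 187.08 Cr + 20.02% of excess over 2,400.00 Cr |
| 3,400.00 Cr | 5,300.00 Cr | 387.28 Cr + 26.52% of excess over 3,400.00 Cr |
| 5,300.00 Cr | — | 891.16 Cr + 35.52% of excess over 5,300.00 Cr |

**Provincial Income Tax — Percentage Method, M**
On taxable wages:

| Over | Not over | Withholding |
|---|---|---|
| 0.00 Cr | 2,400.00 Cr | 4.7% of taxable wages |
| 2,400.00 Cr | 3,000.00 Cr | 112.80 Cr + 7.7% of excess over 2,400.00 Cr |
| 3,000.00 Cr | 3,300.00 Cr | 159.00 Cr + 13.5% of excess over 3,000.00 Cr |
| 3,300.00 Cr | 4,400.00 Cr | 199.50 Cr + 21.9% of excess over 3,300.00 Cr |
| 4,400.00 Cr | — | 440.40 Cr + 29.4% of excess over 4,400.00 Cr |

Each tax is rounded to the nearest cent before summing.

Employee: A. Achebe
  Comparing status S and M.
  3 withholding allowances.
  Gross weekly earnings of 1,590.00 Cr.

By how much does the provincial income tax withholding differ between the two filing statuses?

Provincial Income Tax (S): taxable = 1,590.00 Cr − 3×40.00 Cr = 1,470.00 Cr
  7.47% × 1,470.00 Cr = 109.81 Cr
Provincial Income Tax (M): taxable = 1,590.00 Cr − 3×40.00 Cr = 1,470.00 Cr
  4.7% × 1,470.00 Cr = 69.09 Cr
Difference: |109.81 Cr − 69.09 Cr| = 40.72 Cr (higher under S)

40.72 Cr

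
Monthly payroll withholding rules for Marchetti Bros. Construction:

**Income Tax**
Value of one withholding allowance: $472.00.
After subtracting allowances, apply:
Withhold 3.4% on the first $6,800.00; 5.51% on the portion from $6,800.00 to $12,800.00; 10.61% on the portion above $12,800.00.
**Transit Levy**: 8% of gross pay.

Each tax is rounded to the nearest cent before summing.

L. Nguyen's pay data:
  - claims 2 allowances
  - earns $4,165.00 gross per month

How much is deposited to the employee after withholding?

$3,722.29

Income Tax: taxable = $4,165.00 − 2×$472.00 = $3,221.00
  3.4% × $3,221.00 = $109.51
Transit Levy: 8% × $4,165.00 = $333.20
Total withheld: $109.51 + $333.20 = $442.71
Net pay: $4,165.00 − $442.71 = $3,722.29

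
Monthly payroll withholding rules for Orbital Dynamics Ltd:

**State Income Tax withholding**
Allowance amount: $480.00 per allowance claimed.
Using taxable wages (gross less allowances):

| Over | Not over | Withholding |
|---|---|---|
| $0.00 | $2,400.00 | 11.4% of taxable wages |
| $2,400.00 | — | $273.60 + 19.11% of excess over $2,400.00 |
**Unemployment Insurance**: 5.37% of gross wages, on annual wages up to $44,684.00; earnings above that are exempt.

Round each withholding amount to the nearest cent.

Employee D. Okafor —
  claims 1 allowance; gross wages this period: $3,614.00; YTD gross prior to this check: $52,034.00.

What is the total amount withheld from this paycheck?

$413.87

State Income Tax: taxable = $3,614.00 − 1×$480.00 = $3,134.00
  $273.60 + 19.11% × ($3,134.00 − $2,400.00) = $273.60 + 19.11% × $734.00 = $413.87
Unemployment Insurance: YTD $52,034.00 ≥ cap $44,684.00 → $0.00
Total: $413.87 + $0.00 = $413.87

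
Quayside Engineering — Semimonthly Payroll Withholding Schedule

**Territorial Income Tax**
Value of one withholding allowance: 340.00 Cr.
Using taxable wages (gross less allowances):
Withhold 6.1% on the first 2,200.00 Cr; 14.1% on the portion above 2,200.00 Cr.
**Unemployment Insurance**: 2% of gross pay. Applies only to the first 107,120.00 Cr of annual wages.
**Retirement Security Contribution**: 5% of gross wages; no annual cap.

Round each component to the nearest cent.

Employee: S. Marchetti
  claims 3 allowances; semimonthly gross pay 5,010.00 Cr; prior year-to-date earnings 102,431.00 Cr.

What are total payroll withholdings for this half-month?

730.87 Cr

Territorial Income Tax: taxable = 5,010.00 Cr − 3×340.00 Cr = 3,990.00 Cr
  134.20 Cr + 14.1% × (3,990.00 Cr − 2,200.00 Cr) = 134.20 Cr + 14.1% × 1,790.00 Cr = 386.59 Cr
Unemployment Insurance: cap 107,120.00 Cr − YTD 102,431.00 Cr = 4,689.00 Cr subject; 2% × 4,689.00 Cr = 93.78 Cr
Retirement Security Contribution: 5% × 5,010.00 Cr = 250.50 Cr
Total: 386.59 Cr + 93.78 Cr + 250.50 Cr = 730.87 Cr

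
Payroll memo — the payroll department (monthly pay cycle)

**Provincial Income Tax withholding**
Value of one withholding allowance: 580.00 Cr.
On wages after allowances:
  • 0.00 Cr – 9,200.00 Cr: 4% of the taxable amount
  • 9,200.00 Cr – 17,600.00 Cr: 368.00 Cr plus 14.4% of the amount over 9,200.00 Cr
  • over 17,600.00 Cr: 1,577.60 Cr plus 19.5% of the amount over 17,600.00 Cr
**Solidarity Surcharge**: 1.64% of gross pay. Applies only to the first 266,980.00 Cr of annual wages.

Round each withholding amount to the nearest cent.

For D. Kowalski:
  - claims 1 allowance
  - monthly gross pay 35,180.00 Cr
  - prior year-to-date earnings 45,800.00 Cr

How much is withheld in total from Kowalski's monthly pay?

Provincial Income Tax: taxable = 35,180.00 Cr − 1×580.00 Cr = 34,600.00 Cr
  1,577.60 Cr + 19.5% × (34,600.00 Cr − 17,600.00 Cr) = 1,577.60 Cr + 19.5% × 17,000.00 Cr = 4,892.60 Cr
Solidarity Surcharge: 1.64% × 35,180.00 Cr = 576.95 Cr
Total: 4,892.60 Cr + 576.95 Cr = 5,469.55 Cr

5,469.55 Cr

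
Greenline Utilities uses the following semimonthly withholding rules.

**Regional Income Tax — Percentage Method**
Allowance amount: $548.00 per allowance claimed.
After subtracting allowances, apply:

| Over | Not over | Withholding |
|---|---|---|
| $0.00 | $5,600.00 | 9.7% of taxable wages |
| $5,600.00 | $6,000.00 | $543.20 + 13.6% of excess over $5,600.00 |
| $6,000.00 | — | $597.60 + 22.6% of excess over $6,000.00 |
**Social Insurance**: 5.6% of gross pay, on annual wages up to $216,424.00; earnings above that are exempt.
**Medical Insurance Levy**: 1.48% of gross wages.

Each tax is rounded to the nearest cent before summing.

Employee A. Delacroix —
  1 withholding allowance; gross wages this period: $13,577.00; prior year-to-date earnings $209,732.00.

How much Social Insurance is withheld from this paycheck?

$374.75

Social Insurance: cap $216,424.00 − YTD $209,732.00 = $6,692.00 subject; 5.6% × $6,692.00 = $374.75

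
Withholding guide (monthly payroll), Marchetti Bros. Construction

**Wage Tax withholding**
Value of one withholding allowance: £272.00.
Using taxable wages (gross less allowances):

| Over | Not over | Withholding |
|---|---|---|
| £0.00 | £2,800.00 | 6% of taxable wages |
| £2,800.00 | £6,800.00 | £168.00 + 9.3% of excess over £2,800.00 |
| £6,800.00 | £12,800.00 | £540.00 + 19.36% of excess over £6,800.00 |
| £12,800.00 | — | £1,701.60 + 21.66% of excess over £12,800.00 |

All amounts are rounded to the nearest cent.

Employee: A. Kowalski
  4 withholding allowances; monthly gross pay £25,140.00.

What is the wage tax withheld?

£4,138.78

Wage Tax: taxable = £25,140.00 − 4×£272.00 = £24,052.00
  £1,701.60 + 21.66% × (£24,052.00 − £12,800.00) = £1,701.60 + 21.66% × £11,252.00 = £4,138.78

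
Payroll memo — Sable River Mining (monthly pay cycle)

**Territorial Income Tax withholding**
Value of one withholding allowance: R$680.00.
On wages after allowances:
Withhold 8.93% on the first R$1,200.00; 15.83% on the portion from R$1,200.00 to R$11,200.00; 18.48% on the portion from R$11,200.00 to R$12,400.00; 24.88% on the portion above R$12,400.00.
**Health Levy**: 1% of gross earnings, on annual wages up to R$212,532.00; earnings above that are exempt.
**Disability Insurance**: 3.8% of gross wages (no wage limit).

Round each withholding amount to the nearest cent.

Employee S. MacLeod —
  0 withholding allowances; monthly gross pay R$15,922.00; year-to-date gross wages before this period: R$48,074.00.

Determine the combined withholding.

Territorial Income Tax: taxable = R$15,922.00
  R$1,911.92 + 24.88% × (R$15,922.00 − R$12,400.00) = R$1,911.92 + 24.88% × R$3,522.00 = R$2,788.19
Health Levy: 1% × R$15,922.00 = R$159.22
Disability Insurance: 3.8% × R$15,922.00 = R$605.04
Total: R$2,788.19 + R$159.22 + R$605.04 = R$3,552.45

R$3,552.45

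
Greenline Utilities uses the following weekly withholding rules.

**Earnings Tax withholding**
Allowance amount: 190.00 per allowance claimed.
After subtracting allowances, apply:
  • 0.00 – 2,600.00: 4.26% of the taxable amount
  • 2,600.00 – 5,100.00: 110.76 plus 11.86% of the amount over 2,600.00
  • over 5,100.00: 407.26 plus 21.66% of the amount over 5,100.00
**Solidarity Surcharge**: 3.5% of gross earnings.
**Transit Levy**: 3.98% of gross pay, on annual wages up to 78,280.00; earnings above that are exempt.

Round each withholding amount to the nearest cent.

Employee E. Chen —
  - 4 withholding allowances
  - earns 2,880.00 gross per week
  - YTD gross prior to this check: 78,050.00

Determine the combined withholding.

200.26

Earnings Tax: taxable = 2,880.00 − 4×190.00 = 2,120.00
  4.26% × 2,120.00 = 90.31
Solidarity Surcharge: 3.5% × 2,880.00 = 100.80
Transit Levy: cap 78,280.00 − YTD 78,050.00 = 230.00 subject; 3.98% × 230.00 = 9.15
Total: 90.31 + 100.80 + 9.15 = 200.26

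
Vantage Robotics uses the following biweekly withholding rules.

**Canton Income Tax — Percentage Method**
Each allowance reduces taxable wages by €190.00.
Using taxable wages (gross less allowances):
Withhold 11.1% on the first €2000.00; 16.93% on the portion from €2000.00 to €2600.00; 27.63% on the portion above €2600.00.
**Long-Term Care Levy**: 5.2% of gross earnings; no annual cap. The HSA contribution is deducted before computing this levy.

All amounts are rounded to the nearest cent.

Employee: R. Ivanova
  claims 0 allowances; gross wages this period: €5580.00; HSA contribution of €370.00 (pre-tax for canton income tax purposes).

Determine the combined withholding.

Canton Income Tax: taxable = €5580.00 − €370.00 = €5210.00
  €323.58 + 27.63% × (€5210.00 − €2600.00) = €323.58 + 27.63% × €2610.00 = €1044.72
Long-Term Care Levy: 5.2% × €5210.00 = €270.92
Total: €1044.72 + €270.92 = €1315.64

€1315.64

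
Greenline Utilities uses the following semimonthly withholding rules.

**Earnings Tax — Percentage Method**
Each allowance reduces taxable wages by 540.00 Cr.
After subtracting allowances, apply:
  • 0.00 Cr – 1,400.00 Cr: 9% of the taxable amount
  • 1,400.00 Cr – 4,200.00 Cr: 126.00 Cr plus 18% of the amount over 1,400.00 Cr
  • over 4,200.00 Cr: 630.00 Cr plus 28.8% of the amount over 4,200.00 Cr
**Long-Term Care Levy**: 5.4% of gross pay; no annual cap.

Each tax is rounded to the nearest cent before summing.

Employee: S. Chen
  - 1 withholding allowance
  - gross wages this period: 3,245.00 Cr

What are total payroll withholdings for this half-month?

536.13 Cr

Earnings Tax: taxable = 3,245.00 Cr − 1×540.00 Cr = 2,705.00 Cr
  126.00 Cr + 18% × (2,705.00 Cr − 1,400.00 Cr) = 126.00 Cr + 18% × 1,305.00 Cr = 360.90 Cr
Long-Term Care Levy: 5.4% × 3,245.00 Cr = 175.23 Cr
Total: 360.90 Cr + 175.23 Cr = 536.13 Cr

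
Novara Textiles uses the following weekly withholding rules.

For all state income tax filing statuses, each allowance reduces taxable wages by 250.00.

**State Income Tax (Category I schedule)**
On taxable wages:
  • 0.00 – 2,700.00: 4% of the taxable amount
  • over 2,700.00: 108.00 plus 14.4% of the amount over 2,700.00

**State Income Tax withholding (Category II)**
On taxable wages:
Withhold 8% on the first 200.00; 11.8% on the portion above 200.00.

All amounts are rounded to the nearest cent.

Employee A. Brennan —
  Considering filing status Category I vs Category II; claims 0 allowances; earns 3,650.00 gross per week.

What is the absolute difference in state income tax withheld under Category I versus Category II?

178.30

State Income Tax (Category I): taxable = 3,650.00
  108.00 + 14.4% × (3,650.00 − 2,700.00) = 108.00 + 14.4% × 950.00 = 244.80
State Income Tax (Category II): taxable = 3,650.00
  16.00 + 11.8% × (3,650.00 − 200.00) = 16.00 + 11.8% × 3,450.00 = 423.10
Difference: |244.80 − 423.10| = 178.30 (higher under Category II)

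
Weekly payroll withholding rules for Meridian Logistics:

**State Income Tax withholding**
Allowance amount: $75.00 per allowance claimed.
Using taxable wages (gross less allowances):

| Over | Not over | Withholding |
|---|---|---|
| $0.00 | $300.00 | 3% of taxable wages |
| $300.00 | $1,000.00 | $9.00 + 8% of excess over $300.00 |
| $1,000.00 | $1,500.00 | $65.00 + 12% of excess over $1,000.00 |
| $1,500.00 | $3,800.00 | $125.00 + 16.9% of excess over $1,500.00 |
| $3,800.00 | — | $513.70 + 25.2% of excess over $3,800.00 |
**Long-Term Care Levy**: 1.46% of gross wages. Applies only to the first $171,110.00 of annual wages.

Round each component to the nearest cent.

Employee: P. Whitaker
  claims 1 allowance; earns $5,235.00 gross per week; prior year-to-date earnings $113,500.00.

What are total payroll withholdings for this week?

State Income Tax: taxable = $5,235.00 − 1×$75.00 = $5,160.00
  $513.70 + 25.2% × ($5,160.00 − $3,800.00) = $513.70 + 25.2% × $1,360.00 = $856.42
Long-Term Care Levy: 1.46% × $5,235.00 = $76.43
Total: $856.42 + $76.43 = $932.85

$932.85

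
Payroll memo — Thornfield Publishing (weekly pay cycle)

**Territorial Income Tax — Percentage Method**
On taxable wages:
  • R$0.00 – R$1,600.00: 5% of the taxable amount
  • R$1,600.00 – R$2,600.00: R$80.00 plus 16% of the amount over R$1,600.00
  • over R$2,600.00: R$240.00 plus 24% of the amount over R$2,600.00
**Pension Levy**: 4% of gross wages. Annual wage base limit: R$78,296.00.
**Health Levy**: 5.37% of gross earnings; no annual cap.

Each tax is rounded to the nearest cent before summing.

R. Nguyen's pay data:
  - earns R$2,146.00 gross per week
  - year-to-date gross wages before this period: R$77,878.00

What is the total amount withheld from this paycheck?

Territorial Income Tax: taxable = R$2,146.00
  R$80.00 + 16% × (R$2,146.00 − R$1,600.00) = R$80.00 + 16% × R$546.00 = R$167.36
Pension Levy: cap R$78,296.00 − YTD R$77,878.00 = R$418.00 subject; 4% × R$418.00 = R$16.72
Health Levy: 5.37% × R$2,146.00 = R$115.24
Total: R$167.36 + R$16.72 + R$115.24 = R$299.32

R$299.32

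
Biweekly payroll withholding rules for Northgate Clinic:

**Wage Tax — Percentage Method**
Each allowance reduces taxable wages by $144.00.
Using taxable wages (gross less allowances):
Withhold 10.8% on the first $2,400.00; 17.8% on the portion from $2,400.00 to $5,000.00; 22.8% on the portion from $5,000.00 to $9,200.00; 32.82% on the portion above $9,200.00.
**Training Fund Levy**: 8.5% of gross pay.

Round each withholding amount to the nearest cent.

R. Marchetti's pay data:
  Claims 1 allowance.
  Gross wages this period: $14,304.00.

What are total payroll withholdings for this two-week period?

$4,523.31

Wage Tax: taxable = $14,304.00 − 1×$144.00 = $14,160.00
  $1,679.60 + 32.82% × ($14,160.00 − $9,200.00) = $1,679.60 + 32.82% × $4,960.00 = $3,307.47
Training Fund Levy: 8.5% × $14,304.00 = $1,215.84
Total: $3,307.47 + $1,215.84 = $4,523.31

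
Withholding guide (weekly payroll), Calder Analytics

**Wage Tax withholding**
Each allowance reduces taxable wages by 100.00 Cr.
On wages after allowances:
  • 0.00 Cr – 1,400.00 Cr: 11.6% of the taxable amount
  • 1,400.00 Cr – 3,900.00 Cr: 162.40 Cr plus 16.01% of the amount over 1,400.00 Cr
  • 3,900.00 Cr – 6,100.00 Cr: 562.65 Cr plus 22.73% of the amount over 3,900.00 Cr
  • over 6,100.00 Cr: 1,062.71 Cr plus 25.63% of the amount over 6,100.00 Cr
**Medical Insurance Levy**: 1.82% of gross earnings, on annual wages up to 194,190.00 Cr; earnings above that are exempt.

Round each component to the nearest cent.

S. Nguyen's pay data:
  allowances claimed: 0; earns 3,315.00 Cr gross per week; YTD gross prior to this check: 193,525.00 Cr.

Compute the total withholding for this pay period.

Wage Tax: taxable = 3,315.00 Cr
  162.40 Cr + 16.01% × (3,315.00 Cr − 1,400.00 Cr) = 162.40 Cr + 16.01% × 1,915.00 Cr = 468.99 Cr
Medical Insurance Levy: cap 194,190.00 Cr − YTD 193,525.00 Cr = 665.00 Cr subject; 1.82% × 665.00 Cr = 12.10 Cr
Total: 468.99 Cr + 12.10 Cr = 481.09 Cr

481.09 Cr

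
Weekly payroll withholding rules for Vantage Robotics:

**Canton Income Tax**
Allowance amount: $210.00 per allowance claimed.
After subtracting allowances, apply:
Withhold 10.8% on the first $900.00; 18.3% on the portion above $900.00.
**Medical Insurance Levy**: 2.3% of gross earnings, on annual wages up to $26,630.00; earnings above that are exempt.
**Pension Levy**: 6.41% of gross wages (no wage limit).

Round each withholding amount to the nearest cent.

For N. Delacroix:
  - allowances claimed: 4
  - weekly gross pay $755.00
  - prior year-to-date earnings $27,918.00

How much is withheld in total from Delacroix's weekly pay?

Canton Income Tax: taxable = $755.00 − 4×$210.00 = $-85.00
  Taxable ≤ 0 → $0.00
Medical Insurance Levy: YTD $27,918.00 ≥ cap $26,630.00 → $0.00
Pension Levy: 6.41% × $755.00 = $48.40
Total: $0.00 + $0.00 + $48.40 = $48.40

$48.40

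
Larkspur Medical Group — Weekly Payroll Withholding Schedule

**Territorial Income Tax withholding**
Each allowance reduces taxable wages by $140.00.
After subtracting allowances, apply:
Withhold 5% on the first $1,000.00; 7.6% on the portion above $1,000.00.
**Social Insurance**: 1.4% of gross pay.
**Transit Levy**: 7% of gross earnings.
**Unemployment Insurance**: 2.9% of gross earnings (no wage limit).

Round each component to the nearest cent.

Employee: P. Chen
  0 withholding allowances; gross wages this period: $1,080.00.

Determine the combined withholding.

Territorial Income Tax: taxable = $1,080.00
  $50.00 + 7.6% × ($1,080.00 − $1,000.00) = $50.00 + 7.6% × $80.00 = $56.08
Social Insurance: 1.4% × $1,080.00 = $15.12
Transit Levy: 7% × $1,080.00 = $75.60
Unemployment Insurance: 2.9% × $1,080.00 = $31.32
Total: $56.08 + $15.12 + $75.60 + $31.32 = $178.12

$178.12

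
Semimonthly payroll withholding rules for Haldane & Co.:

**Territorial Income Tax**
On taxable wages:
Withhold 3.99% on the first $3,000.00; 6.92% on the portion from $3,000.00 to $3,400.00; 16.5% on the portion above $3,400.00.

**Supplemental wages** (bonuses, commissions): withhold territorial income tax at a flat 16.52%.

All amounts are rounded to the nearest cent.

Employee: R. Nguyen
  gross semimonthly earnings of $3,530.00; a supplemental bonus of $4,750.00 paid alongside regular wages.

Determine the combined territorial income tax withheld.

Territorial Income Tax: taxable = $3,530.00
  $147.38 + 16.5% × ($3,530.00 − $3,400.00) = $147.38 + 16.5% × $130.00 = $168.83
Supplemental (16.52% flat on bonus): 16.52% × $4,750.00 = $784.70
Total territorial income tax: $168.83 + $784.70 = $953.53

$953.53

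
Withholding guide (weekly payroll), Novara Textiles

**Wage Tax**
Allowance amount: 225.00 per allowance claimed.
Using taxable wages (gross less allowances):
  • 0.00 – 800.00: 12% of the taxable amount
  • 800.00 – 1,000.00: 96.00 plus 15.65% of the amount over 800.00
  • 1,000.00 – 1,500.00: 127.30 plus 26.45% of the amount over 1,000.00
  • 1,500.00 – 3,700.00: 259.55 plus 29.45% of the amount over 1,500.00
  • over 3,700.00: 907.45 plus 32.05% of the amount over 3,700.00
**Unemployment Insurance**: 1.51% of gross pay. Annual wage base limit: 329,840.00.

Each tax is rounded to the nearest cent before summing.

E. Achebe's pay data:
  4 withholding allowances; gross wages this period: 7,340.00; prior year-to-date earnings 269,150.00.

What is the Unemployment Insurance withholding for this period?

110.83

Unemployment Insurance: 1.51% × 7,340.00 = 110.83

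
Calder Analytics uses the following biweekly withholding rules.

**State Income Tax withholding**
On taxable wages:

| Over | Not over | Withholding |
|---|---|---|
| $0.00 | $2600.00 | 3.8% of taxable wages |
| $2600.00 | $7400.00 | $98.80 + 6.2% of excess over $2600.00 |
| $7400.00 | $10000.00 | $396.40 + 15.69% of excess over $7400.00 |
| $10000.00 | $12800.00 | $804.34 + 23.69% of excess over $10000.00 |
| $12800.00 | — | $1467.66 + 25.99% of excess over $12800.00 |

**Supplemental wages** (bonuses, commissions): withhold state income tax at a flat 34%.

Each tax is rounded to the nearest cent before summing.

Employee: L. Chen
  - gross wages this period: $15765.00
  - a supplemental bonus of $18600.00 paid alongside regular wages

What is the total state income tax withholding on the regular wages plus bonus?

State Income Tax: taxable = $15765.00
  $1467.66 + 25.99% × ($15765.00 − $12800.00) = $1467.66 + 25.99% × $2965.00 = $2238.26
Supplemental (34% flat on bonus): 34% × $18600.00 = $6324.00
Total state income tax: $2238.26 + $6324.00 = $8562.26

$8562.26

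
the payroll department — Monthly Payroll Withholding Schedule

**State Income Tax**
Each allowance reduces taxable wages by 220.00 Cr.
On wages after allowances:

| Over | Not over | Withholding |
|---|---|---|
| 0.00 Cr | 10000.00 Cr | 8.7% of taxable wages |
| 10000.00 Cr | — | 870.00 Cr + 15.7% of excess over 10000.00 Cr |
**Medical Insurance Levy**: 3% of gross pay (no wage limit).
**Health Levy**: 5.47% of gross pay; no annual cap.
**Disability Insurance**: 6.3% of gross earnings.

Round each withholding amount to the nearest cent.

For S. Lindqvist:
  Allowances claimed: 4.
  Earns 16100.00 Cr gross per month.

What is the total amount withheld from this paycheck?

State Income Tax: taxable = 16100.00 Cr − 4×220.00 Cr = 15220.00 Cr
  870.00 Cr + 15.7% × (15220.00 Cr − 10000.00 Cr) = 870.00 Cr + 15.7% × 5220.00 Cr = 1689.54 Cr
Medical Insurance Levy: 3% × 16100.00 Cr = 483.00 Cr
Health Levy: 5.47% × 16100.00 Cr = 880.67 Cr
Disability Insurance: 6.3% × 16100.00 Cr = 1014.30 Cr
Total: 1689.54 Cr + 483.00 Cr + 880.67 Cr + 1014.30 Cr = 4067.51 Cr

4067.51 Cr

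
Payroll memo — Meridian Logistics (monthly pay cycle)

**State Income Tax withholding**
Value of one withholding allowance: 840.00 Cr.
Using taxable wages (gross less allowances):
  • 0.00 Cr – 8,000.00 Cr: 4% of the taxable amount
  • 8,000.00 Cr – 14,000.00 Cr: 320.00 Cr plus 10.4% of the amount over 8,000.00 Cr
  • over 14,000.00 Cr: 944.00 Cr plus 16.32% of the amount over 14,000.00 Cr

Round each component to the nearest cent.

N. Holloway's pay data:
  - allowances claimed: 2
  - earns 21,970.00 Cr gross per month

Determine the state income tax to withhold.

1,970.53 Cr

State Income Tax: taxable = 21,970.00 Cr − 2×840.00 Cr = 20,290.00 Cr
  944.00 Cr + 16.32% × (20,290.00 Cr − 14,000.00 Cr) = 944.00 Cr + 16.32% × 6,290.00 Cr = 1,970.53 Cr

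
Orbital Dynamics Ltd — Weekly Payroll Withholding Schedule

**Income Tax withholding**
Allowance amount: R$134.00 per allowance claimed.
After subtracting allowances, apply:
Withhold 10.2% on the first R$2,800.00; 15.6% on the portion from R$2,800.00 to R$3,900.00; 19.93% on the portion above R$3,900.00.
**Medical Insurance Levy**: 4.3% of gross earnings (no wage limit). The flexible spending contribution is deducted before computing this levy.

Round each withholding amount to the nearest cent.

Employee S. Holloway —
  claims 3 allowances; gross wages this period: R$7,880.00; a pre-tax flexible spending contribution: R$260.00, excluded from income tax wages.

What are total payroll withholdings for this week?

Income Tax: taxable = R$7,880.00 − R$260.00 − 3×R$134.00 = R$7,218.00
  R$457.20 + 19.93% × (R$7,218.00 − R$3,900.00) = R$457.20 + 19.93% × R$3,318.00 = R$1,118.48
Medical Insurance Levy: 4.3% × R$7,620.00 = R$327.66
Total: R$1,118.48 + R$327.66 = R$1,446.14

R$1,446.14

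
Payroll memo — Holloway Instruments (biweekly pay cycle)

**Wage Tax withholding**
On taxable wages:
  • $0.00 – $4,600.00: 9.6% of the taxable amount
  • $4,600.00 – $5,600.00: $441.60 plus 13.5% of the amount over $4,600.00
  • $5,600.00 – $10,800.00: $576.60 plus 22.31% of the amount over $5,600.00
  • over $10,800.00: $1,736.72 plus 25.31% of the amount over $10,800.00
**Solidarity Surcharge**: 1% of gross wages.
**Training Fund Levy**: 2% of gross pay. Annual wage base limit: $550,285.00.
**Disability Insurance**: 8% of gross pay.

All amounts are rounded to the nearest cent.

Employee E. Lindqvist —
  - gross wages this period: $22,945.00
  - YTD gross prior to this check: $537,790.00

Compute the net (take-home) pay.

Wage Tax: taxable = $22,945.00
  $1,736.72 + 25.31% × ($22,945.00 − $10,800.00) = $1,736.72 + 25.31% × $12,145.00 = $4,810.62
Solidarity Surcharge: 1% × $22,945.00 = $229.45
Training Fund Levy: cap $550,285.00 − YTD $537,790.00 = $12,495.00 subject; 2% × $12,495.00 = $249.90
Disability Insurance: 8% × $22,945.00 = $1,835.60
Total withheld: $4,810.62 + $229.45 + $249.90 + $1,835.60 = $7,125.57
Net pay: $22,945.00 − $7,125.57 = $15,819.43

$15,819.43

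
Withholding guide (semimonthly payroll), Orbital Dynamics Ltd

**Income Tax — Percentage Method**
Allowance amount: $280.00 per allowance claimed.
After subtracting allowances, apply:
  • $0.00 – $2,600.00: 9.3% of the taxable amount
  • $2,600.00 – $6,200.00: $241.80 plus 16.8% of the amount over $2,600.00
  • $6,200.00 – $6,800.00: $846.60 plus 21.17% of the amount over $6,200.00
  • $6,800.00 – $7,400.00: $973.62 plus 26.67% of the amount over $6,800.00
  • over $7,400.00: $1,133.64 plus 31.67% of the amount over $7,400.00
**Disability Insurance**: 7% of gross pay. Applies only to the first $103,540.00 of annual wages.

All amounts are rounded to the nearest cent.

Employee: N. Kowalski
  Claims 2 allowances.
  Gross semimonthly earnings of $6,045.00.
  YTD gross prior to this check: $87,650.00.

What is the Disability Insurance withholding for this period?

Disability Insurance: 7% × $6,045.00 = $423.15

$423.15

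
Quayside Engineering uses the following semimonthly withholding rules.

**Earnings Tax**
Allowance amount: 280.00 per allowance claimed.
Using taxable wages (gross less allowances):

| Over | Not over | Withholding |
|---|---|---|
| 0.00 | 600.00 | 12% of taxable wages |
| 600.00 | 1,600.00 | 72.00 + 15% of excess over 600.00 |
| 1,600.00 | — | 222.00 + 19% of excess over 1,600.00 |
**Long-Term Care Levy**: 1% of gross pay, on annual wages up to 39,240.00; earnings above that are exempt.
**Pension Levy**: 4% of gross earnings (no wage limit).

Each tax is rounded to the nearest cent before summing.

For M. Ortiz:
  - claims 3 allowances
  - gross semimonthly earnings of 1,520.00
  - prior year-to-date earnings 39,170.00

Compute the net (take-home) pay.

1,374.50

Earnings Tax: taxable = 1,520.00 − 3×280.00 = 680.00
  72.00 + 15% × (680.00 − 600.00) = 72.00 + 15% × 80.00 = 84.00
Long-Term Care Levy: cap 39,240.00 − YTD 39,170.00 = 70.00 subject; 1% × 70.00 = 0.70
Pension Levy: 4% × 1,520.00 = 60.80
Total withheld: 84.00 + 0.70 + 60.80 = 145.50
Net pay: 1,520.00 − 145.50 = 1,374.50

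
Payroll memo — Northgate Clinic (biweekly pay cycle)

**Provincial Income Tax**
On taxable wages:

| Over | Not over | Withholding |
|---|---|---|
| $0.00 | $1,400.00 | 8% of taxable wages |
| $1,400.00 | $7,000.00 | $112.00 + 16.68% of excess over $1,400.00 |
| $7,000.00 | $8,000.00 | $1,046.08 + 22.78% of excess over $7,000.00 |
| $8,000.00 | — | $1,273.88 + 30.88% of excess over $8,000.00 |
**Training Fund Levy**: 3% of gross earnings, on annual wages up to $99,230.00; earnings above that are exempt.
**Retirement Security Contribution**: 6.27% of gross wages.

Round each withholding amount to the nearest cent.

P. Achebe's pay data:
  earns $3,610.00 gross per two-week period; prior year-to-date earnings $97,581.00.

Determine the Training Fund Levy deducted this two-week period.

$49.47

Training Fund Levy: cap $99,230.00 − YTD $97,581.00 = $1,649.00 subject; 3% × $1,649.00 = $49.47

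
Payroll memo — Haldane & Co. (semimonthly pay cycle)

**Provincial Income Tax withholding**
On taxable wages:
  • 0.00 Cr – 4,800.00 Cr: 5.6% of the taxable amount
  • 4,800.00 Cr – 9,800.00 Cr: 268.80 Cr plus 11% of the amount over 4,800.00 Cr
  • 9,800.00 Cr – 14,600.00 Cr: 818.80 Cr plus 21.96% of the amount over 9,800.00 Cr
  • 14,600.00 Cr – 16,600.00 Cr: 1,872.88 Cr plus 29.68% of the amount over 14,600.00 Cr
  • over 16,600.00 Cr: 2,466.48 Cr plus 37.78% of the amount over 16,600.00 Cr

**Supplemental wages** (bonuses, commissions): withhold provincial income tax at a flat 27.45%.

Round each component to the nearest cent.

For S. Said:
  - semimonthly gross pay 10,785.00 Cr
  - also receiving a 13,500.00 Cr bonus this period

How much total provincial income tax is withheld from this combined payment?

Provincial Income Tax: taxable = 10,785.00 Cr
  818.80 Cr + 21.96% × (10,785.00 Cr − 9,800.00 Cr) = 818.80 Cr + 21.96% × 985.00 Cr = 1,035.11 Cr
Supplemental (27.45% flat on bonus): 27.45% × 13,500.00 Cr = 3,705.75 Cr
Total provincial income tax: 1,035.11 Cr + 3,705.75 Cr = 4,740.86 Cr

4,740.86 Cr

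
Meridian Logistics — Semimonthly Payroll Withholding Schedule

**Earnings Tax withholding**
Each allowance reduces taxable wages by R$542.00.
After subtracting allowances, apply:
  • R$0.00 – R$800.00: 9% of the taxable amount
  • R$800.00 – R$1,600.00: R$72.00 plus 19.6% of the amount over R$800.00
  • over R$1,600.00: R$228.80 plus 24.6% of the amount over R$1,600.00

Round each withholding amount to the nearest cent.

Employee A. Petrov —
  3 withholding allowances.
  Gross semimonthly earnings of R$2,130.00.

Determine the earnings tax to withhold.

Earnings Tax: taxable = R$2,130.00 − 3×R$542.00 = R$504.00
  9% × R$504.00 = R$45.36

R$45.36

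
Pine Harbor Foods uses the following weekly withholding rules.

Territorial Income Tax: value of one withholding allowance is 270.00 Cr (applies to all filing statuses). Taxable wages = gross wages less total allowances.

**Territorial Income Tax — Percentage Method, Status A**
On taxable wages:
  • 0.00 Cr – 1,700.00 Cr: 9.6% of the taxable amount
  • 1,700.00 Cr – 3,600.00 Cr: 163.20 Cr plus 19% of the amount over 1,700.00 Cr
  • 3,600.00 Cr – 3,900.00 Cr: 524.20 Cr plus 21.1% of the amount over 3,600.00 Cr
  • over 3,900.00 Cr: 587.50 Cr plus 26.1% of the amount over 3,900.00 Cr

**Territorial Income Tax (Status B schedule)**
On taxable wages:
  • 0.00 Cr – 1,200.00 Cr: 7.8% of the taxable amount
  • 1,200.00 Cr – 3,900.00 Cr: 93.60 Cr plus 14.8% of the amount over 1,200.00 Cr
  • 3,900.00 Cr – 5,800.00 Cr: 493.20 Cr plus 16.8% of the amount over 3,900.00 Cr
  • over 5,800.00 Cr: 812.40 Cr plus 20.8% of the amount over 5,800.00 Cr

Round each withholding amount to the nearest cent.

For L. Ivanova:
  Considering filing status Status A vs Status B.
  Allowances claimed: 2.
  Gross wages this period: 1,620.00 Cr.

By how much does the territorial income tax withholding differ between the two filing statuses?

19.44 Cr

Territorial Income Tax (Status A): taxable = 1,620.00 Cr − 2×270.00 Cr = 1,080.00 Cr
  9.6% × 1,080.00 Cr = 103.68 Cr
Territorial Income Tax (Status B): taxable = 1,620.00 Cr − 2×270.00 Cr = 1,080.00 Cr
  7.8% × 1,080.00 Cr = 84.24 Cr
Difference: |103.68 Cr − 84.24 Cr| = 19.44 Cr (higher under Status A)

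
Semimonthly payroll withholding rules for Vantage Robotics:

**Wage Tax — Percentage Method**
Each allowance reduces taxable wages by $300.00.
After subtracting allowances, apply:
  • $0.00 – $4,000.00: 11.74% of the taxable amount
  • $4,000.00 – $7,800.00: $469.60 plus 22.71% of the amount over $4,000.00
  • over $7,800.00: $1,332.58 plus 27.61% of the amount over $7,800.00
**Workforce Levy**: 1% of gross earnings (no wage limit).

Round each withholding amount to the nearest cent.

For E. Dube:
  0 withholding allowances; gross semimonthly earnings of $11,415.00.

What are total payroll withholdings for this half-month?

$2,444.83

Wage Tax: taxable = $11,415.00
  $1,332.58 + 27.61% × ($11,415.00 − $7,800.00) = $1,332.58 + 27.61% × $3,615.00 = $2,330.68
Workforce Levy: 1% × $11,415.00 = $114.15
Total: $2,330.68 + $114.15 = $2,444.83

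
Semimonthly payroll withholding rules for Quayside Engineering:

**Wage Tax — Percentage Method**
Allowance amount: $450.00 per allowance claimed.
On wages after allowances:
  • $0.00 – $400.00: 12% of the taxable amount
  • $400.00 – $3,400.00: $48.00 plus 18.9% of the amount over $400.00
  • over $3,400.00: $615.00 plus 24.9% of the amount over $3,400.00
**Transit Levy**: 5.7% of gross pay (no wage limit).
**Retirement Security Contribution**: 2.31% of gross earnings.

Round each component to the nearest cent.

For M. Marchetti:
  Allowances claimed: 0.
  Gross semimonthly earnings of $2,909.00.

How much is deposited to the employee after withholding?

$2,153.79

Wage Tax: taxable = $2,909.00
  $48.00 + 18.9% × ($2,909.00 − $400.00) = $48.00 + 18.9% × $2,509.00 = $522.20
Transit Levy: 5.7% × $2,909.00 = $165.81
Retirement Security Contribution: 2.31% × $2,909.00 = $67.20
Total withheld: $522.20 + $165.81 + $67.20 = $755.21
Net pay: $2,909.00 − $755.21 = $2,153.79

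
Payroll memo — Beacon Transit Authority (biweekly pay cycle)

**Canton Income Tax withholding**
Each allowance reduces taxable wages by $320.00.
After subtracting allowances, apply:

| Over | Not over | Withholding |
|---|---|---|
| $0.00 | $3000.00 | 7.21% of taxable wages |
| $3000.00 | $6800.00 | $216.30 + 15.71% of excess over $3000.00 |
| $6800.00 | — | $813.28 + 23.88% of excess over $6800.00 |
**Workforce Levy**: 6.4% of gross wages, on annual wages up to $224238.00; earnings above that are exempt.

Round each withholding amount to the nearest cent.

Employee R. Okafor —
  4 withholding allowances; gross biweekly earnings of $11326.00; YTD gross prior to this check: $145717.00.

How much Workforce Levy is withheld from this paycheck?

$724.86

Workforce Levy: 6.4% × $11326.00 = $724.86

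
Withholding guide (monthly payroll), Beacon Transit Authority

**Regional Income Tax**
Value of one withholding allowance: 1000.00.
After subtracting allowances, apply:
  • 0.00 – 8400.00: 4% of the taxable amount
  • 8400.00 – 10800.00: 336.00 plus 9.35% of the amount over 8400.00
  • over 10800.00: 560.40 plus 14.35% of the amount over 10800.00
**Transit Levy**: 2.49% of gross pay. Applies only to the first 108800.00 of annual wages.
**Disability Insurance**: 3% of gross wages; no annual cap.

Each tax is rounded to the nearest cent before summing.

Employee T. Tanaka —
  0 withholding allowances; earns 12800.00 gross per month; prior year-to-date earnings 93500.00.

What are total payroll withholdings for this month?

Regional Income Tax: taxable = 12800.00
  560.40 + 14.35% × (12800.00 − 10800.00) = 560.40 + 14.35% × 2000.00 = 847.40
Transit Levy: 2.49% × 12800.00 = 318.72
Disability Insurance: 3% × 12800.00 = 384.00
Total: 847.40 + 318.72 + 384.00 = 1550.12

1550.12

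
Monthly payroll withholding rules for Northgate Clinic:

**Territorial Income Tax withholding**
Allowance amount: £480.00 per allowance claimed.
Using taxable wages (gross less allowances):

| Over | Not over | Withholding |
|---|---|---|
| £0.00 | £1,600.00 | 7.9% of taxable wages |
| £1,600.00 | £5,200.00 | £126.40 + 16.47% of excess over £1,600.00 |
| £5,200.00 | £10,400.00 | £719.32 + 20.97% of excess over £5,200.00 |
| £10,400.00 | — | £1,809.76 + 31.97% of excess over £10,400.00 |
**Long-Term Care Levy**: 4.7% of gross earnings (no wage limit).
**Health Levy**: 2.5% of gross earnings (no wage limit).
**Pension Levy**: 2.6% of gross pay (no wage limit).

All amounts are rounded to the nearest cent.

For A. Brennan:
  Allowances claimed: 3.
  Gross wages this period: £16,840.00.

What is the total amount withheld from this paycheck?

£5,058.58

Territorial Income Tax: taxable = £16,840.00 − 3×£480.00 = £15,400.00
  £1,809.76 + 31.97% × (£15,400.00 − £10,400.00) = £1,809.76 + 31.97% × £5,000.00 = £3,408.26
Long-Term Care Levy: 4.7% × £16,840.00 = £791.48
Health Levy: 2.5% × £16,840.00 = £421.00
Pension Levy: 2.6% × £16,840.00 = £437.84
Total: £3,408.26 + £791.48 + £421.00 + £437.84 = £5,058.58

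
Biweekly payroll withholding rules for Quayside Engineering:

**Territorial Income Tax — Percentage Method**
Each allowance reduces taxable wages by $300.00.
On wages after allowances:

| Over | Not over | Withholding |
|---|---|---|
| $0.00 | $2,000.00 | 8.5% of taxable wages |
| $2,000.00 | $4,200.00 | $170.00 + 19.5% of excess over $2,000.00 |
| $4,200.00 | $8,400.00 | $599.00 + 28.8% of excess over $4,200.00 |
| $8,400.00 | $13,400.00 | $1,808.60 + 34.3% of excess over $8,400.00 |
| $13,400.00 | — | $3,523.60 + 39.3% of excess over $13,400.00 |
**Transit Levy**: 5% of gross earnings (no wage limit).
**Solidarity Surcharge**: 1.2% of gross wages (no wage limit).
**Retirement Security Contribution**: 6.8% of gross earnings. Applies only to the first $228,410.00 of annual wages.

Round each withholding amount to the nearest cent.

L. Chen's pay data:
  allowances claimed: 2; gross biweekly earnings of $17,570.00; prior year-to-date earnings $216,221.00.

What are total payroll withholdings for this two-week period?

$6,844.80

Territorial Income Tax: taxable = $17,570.00 − 2×$300.00 = $16,970.00
  $3,523.60 + 39.3% × ($16,970.00 − $13,400.00) = $3,523.60 + 39.3% × $3,570.00 = $4,926.61
Transit Levy: 5% × $17,570.00 = $878.50
Solidarity Surcharge: 1.2% × $17,570.00 = $210.84
Retirement Security Contribution: cap $228,410.00 − YTD $216,221.00 = $12,189.00 subject; 6.8% × $12,189.00 = $828.85
Total: $4,926.61 + $878.50 + $210.84 + $828.85 = $6,844.80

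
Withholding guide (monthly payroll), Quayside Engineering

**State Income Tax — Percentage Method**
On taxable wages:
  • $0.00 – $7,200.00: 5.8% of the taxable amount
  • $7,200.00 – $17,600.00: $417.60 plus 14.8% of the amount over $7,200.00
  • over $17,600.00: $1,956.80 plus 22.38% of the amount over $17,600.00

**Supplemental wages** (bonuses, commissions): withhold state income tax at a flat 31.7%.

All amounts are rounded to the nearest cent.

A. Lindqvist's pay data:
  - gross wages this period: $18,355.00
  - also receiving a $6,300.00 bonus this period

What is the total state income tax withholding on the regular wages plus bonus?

$4,122.87

State Income Tax: taxable = $18,355.00
  $1,956.80 + 22.38% × ($18,355.00 − $17,600.00) = $1,956.80 + 22.38% × $755.00 = $2,125.77
Supplemental (31.7% flat on bonus): 31.7% × $6,300.00 = $1,997.10
Total state income tax: $2,125.77 + $1,997.10 = $4,122.87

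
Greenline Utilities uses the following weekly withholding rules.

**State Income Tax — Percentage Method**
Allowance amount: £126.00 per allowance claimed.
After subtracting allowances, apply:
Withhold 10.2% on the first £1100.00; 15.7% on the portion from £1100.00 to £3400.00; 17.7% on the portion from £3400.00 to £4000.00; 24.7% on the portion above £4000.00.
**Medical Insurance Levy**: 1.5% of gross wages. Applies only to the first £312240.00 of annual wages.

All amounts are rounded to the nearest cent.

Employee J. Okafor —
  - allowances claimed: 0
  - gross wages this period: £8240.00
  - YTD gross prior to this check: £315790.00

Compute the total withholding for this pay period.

£1626.78

State Income Tax: taxable = £8240.00
  £579.50 + 24.7% × (£8240.00 − £4000.00) = £579.50 + 24.7% × £4240.00 = £1626.78
Medical Insurance Levy: YTD £315790.00 ≥ cap £312240.00 → £0.00
Total: £1626.78 + £0.00 = £1626.78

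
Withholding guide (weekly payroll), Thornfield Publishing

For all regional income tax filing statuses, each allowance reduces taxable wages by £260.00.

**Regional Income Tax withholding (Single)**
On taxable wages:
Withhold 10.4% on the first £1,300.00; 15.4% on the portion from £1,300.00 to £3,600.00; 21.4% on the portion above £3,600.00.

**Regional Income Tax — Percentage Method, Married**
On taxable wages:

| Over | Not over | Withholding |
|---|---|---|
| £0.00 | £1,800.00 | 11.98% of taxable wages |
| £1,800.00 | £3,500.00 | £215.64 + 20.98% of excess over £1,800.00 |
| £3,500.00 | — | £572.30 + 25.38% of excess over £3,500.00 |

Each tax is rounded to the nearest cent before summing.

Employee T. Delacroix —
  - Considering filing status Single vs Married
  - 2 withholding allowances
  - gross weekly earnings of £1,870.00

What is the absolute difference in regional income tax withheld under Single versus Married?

Regional Income Tax (Single): taxable = £1,870.00 − 2×£260.00 = £1,350.00
  £135.20 + 15.4% × (£1,350.00 − £1,300.00) = £135.20 + 15.4% × £50.00 = £142.90
Regional Income Tax (Married): taxable = £1,870.00 − 2×£260.00 = £1,350.00
  11.98% × £1,350.00 = £161.73
Difference: |£142.90 − £161.73| = £18.83 (higher under Married)

£18.83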